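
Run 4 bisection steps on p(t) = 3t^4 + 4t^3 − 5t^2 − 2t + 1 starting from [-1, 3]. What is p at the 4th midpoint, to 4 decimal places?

m = 1, p(m) = 1 (+); new bracket [-1, 1]
m = 0, p(m) = 1 (+); new bracket [-1, 0]
m = -0.5, p(m) = 0.4375 (+); new bracket [-1, -0.5]
m = -0.75, p(m) = -1.0508 (−); new bracket [-0.75, -0.5]

-1.0508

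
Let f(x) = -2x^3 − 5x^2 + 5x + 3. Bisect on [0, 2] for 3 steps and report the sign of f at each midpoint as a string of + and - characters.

+--

f(1) = 1 > 0, so the root lies in [1, 2]
f(1.5) = -7.5 < 0, so the root lies in [1, 1.5]
f(1.25) = -2.46875 < 0, so the root lies in [1, 1.25]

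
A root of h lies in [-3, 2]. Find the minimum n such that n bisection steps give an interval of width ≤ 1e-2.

9

Width after n steps is 5/2^n. Need 2^n ≥ 5/1e-2 = 500.
2^8 = 256 < 500 ≤ 2^9 = 512, so n = 9.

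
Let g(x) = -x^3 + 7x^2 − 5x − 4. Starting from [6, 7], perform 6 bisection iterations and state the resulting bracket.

m = 6.5, g(m) = -15.375 (−); new bracket [6, 6.5]
m = 6.25, g(m) = -5.953125 (−); new bracket [6, 6.25]
m = 6.125, g(m) = -1.798828 (−); new bracket [6, 6.125]
m = 6.0625, g(m) = 0.1443 (+); new bracket [6.0625, 6.125]
m = 6.09375, g(m) = -0.8163 (−); new bracket [6.0625, 6.09375]
m = 6.078125, g(m) = -0.3332 (−); new bracket [6.0625, 6.078125]

[6.0625, 6.078125]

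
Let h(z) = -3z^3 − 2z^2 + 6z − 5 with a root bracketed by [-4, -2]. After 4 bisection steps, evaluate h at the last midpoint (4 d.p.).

m = -3, h(m) = 40 (+); new bracket [-3, -2]
m = -2.5, h(m) = 14.375 (+); new bracket [-2.5, -2]
m = -2.25, h(m) = 5.546875 (+); new bracket [-2.25, -2]
m = -2.125, h(m) = 2.0059 (+); new bracket [-2.125, -2]

2.0059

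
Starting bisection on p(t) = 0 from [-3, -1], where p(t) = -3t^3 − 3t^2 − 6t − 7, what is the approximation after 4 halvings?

-1.125

t = -2 gives p = 17, positive; keep [-2, -1]
t = -1.5 gives p = 5.375, positive; keep [-1.5, -1]
t = -1.25 gives p = 1.671875, positive; keep [-1.25, -1]
t = -1.125 gives p = 0.2246, positive; keep [-1.125, -1]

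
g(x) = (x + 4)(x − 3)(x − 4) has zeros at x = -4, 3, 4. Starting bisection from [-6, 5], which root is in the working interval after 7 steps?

-4

midpoint -0.5: g = 55.125 > 0 → [-6, -0.5]
midpoint -3.25: g = 33.984375 > 0 → [-6, -3.25]
midpoint -4.625: g = -41.103516 < 0 → [-4.625, -3.25]
midpoint -3.9375: g = 3.4417 > 0 → [-4.625, -3.9375]
midpoint -4.28125: g = -16.9588 < 0 → [-4.28125, -3.9375]
midpoint -4.109375: g = -6.3058 < 0 → [-4.109375, -3.9375]
midpoint -4.0234375: g = -1.3208 < 0 → [-4.0234375, -3.9375]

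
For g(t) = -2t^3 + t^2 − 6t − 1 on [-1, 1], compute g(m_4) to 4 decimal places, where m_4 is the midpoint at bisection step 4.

-0.2305

g(0) = -1 < 0, so the root lies in [-1, 0]
g(-0.5) = 2.5 > 0, so the root lies in [-0.5, 0]
g(-0.25) = 0.59375 > 0, so the root lies in [-0.25, 0]
g(-0.125) = -0.2305 < 0, so the root lies in [-0.25, -0.125]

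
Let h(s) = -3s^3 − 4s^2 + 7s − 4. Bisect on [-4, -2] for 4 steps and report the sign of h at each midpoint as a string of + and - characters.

m = -3, h(m) = 20 (+); new bracket [-3, -2]
m = -2.5, h(m) = 0.375 (+); new bracket [-2.5, -2]
m = -2.25, h(m) = -5.828125 (−); new bracket [-2.5, -2.25]
m = -2.375, h(m) = -2.998 (−); new bracket [-2.5, -2.375]

++--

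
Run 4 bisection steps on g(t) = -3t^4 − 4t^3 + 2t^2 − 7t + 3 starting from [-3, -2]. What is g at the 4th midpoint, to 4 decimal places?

1.0598

g(-2.5) = -21.6875 < 0, so the root lies in [-2.5, -2]
g(-2.25) = -2.449219 < 0, so the root lies in [-2.25, -2]
g(-2.125) = 4.116455 > 0, so the root lies in [-2.25, -2.125]
g(-2.1875) = 1.0598 > 0, so the root lies in [-2.25, -2.1875]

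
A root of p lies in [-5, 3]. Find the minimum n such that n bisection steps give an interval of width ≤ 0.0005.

Width after n steps is 8/2^n. Need 2^n ≥ 8/0.0005 = 16000.
2^13 = 8192 < 16000 ≤ 2^14 = 16384, so n = 14.

14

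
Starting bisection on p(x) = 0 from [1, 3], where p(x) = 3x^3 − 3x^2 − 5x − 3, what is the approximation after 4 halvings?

2.125

midpoint 2: p = -1 < 0 → [2, 3]
midpoint 2.5: p = 12.625 > 0 → [2, 2.5]
midpoint 2.25: p = 4.734375 > 0 → [2, 2.25]
midpoint 2.125: p = 1.6152 > 0 → [2, 2.125]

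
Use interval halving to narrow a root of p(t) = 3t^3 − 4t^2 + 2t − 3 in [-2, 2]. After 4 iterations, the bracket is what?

[1.25, 1.5]

m = 0, p(m) = -3 (−); new bracket [0, 2]
m = 1, p(m) = -2 (−); new bracket [1, 2]
m = 1.5, p(m) = 1.125 (+); new bracket [1, 1.5]
m = 1.25, p(m) = -0.8906 (−); new bracket [1.25, 1.5]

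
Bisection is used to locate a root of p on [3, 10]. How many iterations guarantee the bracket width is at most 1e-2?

Width after n steps is 7/2^n. Need 2^n ≥ 7/1e-2 = 700.
2^9 = 512 < 700 ≤ 2^10 = 1024, so n = 10.

10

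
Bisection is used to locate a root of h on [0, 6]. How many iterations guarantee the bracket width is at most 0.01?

10

Width after n steps is 6/2^n. Need 2^n ≥ 6/0.01 = 600.
2^9 = 512 < 600 ≤ 2^10 = 1024, so n = 10.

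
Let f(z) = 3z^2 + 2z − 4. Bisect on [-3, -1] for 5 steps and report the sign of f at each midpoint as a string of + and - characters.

+-+++

m = -2, f(m) = 4 (+); new bracket [-2, -1]
m = -1.5, f(m) = -0.25 (−); new bracket [-2, -1.5]
m = -1.75, f(m) = 1.6875 (+); new bracket [-1.75, -1.5]
m = -1.625, f(m) = 0.6719 (+); new bracket [-1.625, -1.5]
m = -1.5625, f(m) = 0.1992 (+); new bracket [-1.5625, -1.5]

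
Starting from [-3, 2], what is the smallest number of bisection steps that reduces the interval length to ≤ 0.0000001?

Width after n steps is 5/2^n. Need 2^n ≥ 5/0.0000001 = 50000000.
2^25 = 33554432 < 50000000 ≤ 2^26 = 67108864, so n = 26.

26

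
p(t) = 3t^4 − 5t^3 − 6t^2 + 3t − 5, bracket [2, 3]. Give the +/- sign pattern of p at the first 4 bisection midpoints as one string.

m = 2.5, p(m) = 4.0625 (+); new bracket [2, 2.5]
m = 2.25, p(m) = -8.691406 (−); new bracket [2.25, 2.5]
m = 2.375, p(m) = -3.251221 (−); new bracket [2.375, 2.5]
m = 2.4375, p(m) = 0.1541 (+); new bracket [2.375, 2.4375]

+--+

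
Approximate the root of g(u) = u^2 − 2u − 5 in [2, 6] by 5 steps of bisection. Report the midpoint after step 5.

g(4) = 3 > 0, so the root lies in [2, 4]
g(3) = -2 < 0, so the root lies in [3, 4]
g(3.5) = 0.25 > 0, so the root lies in [3, 3.5]
g(3.25) = -0.9375 < 0, so the root lies in [3.25, 3.5]
g(3.375) = -0.3594 < 0, so the root lies in [3.375, 3.5]

3.375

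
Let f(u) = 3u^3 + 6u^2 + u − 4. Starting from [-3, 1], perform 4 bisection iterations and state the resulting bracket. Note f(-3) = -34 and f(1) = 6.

u = -1 gives f = -2, negative; keep [-1, 1]
u = 0 gives f = -4, negative; keep [0, 1]
u = 0.5 gives f = -1.625, negative; keep [0.5, 1]
u = 0.75 gives f = 1.3906, positive; keep [0.5, 0.75]

[0.5, 0.75]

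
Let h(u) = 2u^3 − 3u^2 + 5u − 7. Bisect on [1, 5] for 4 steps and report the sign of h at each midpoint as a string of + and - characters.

u = 3 gives h = 35, positive; keep [1, 3]
u = 2 gives h = 7, positive; keep [1, 2]
u = 1.5 gives h = 0.5, positive; keep [1, 1.5]
u = 1.25 gives h = -1.5312, negative; keep [1.25, 1.5]

+++-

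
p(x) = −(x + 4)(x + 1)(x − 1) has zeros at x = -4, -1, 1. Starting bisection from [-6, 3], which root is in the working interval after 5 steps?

m = -1.5, p(m) = -3.125 (−); new bracket [-6, -1.5]
m = -3.75, p(m) = -3.265625 (−); new bracket [-6, -3.75]
m = -4.875, p(m) = 19.919922 (+); new bracket [-4.875, -3.75]
m = -4.3125, p(m) = 5.4993 (+); new bracket [-4.3125, -3.75]
m = -4.03125, p(m) = 0.4766 (+); new bracket [-4.03125, -3.75]

-4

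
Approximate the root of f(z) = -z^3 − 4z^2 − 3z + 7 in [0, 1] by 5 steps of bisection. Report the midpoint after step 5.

midpoint 0.5: f = 4.375 > 0 → [0.5, 1]
midpoint 0.75: f = 2.078125 > 0 → [0.75, 1]
midpoint 0.875: f = 0.642578 > 0 → [0.875, 1]
midpoint 0.9375: f = -0.1521 < 0 → [0.875, 0.9375]
midpoint 0.90625: f = 0.2518 > 0 → [0.90625, 0.9375]

0.90625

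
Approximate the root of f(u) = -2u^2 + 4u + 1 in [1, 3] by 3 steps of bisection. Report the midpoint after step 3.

2.25

midpoint 2: f = 1 > 0 → [2, 3]
midpoint 2.5: f = -1.5 < 0 → [2, 2.5]
midpoint 2.25: f = -0.125 < 0 → [2, 2.25]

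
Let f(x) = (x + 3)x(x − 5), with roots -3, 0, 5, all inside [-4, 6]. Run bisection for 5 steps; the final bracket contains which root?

midpoint 1: f = -16 < 0 → [1, 6]
midpoint 3.5: f = -34.125 < 0 → [3.5, 6]
midpoint 4.75: f = -9.203125 < 0 → [4.75, 6]
midpoint 5.375: f = 16.8809 > 0 → [4.75, 5.375]
midpoint 5.0625: f = 2.551 > 0 → [4.75, 5.0625]

5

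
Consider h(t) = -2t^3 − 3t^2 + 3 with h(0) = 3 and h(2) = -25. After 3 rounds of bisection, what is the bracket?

[0.75, 1]

t = 1 gives h = -2, negative; keep [0, 1]
t = 0.5 gives h = 2, positive; keep [0.5, 1]
t = 0.75 gives h = 0.46875, positive; keep [0.75, 1]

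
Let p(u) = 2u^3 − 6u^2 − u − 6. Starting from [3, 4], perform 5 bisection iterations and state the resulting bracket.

p(3.5) = 2.75 > 0, so the root lies in [3, 3.5]
p(3.25) = -3.96875 < 0, so the root lies in [3.25, 3.5]
p(3.375) = -0.832031 < 0, so the root lies in [3.375, 3.5]
p(3.4375) = 0.9019 > 0, so the root lies in [3.375, 3.4375]
p(3.40625) = 0.0208 > 0, so the root lies in [3.375, 3.40625]

[3.375, 3.40625]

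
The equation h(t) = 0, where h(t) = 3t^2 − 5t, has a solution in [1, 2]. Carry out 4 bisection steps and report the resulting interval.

midpoint 1.5: h = -0.75 < 0 → [1.5, 2]
midpoint 1.75: h = 0.4375 > 0 → [1.5, 1.75]
midpoint 1.625: h = -0.203125 < 0 → [1.625, 1.75]
midpoint 1.6875: h = 0.1055 > 0 → [1.625, 1.6875]

[1.625, 1.6875]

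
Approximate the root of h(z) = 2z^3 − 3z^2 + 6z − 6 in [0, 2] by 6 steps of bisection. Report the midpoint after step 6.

h(1) = -1 < 0, so the root lies in [1, 2]
h(1.5) = 3 > 0, so the root lies in [1, 1.5]
h(1.25) = 0.71875 > 0, so the root lies in [1, 1.25]
h(1.125) = -0.1992 < 0, so the root lies in [1.125, 1.25]
h(1.1875) = 0.2437 > 0, so the root lies in [1.125, 1.1875]
h(1.15625) = 0.0184 > 0, so the root lies in [1.125, 1.15625]

1.15625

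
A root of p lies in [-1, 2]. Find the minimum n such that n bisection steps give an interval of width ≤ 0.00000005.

26

Width after n steps is 3/2^n. Need 2^n ≥ 3/0.00000005 = 60000000.
2^25 = 33554432 < 60000000 ≤ 2^26 = 67108864, so n = 26.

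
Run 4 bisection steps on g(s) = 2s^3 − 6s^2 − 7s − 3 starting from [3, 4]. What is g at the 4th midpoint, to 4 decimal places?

g(3.5) = -15.25 < 0, so the root lies in [3.5, 4]
g(3.75) = -8.15625 < 0, so the root lies in [3.75, 4]
g(3.875) = -3.847656 < 0, so the root lies in [3.875, 4]
g(3.9375) = -1.4927 < 0, so the root lies in [3.9375, 4]

-1.4927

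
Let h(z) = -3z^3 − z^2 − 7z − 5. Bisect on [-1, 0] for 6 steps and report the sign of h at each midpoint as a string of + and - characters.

midpoint -0.5: h = -1.375 < 0 → [-1, -0.5]
midpoint -0.75: h = 0.953125 > 0 → [-0.75, -0.5]
midpoint -0.625: h = -0.283203 < 0 → [-0.75, -0.625]
midpoint -0.6875: h = 0.3147 > 0 → [-0.6875, -0.625]
midpoint -0.65625: h = 0.011 > 0 → [-0.65625, -0.625]
midpoint -0.640625: h = -0.1373 < 0 → [-0.65625, -0.640625]

-+-++-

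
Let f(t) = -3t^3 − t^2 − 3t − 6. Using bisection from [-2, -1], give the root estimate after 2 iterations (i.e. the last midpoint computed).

-1.25

f(-1.5) = 6.375 > 0, so the root lies in [-1.5, -1]
f(-1.25) = 2.046875 > 0, so the root lies in [-1.25, -1]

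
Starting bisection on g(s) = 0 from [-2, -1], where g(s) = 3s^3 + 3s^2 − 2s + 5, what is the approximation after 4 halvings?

s = -1.5 gives g = 4.625, positive; keep [-2, -1.5]
s = -1.75 gives g = 1.609375, positive; keep [-2, -1.75]
s = -1.875 gives g = -0.478516, negative; keep [-1.875, -1.75]
s = -1.8125 gives g = 0.6174, positive; keep [-1.875, -1.8125]

-1.8125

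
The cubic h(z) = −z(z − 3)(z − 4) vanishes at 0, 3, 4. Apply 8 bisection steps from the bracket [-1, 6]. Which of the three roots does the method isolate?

h(2.5) = -1.875 < 0, so the root lies in [-1, 2.5]
h(0.75) = -5.484375 < 0, so the root lies in [-1, 0.75]
h(-0.125) = 1.611328 > 0, so the root lies in [-0.125, 0.75]
h(0.3125) = -3.0969 < 0, so the root lies in [-0.125, 0.3125]
h(0.09375) = -1.0643 < 0, so the root lies in [-0.125, 0.09375]
h(-0.015625) = 0.1892 > 0, so the root lies in [-0.015625, 0.09375]
h(0.0390625) = -0.4581 < 0, so the root lies in [-0.015625, 0.0390625]
h(0.01171875) = -0.1397 < 0, so the root lies in [-0.015625, 0.01171875]

0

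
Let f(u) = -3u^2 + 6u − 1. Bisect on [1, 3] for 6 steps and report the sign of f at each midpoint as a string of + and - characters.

-++-+-

u = 2 gives f = -1, negative; keep [1, 2]
u = 1.5 gives f = 1.25, positive; keep [1.5, 2]
u = 1.75 gives f = 0.3125, positive; keep [1.75, 2]
u = 1.875 gives f = -0.2969, negative; keep [1.75, 1.875]
u = 1.8125 gives f = 0.0195, positive; keep [1.8125, 1.875]
u = 1.84375 gives f = -0.1357, negative; keep [1.8125, 1.84375]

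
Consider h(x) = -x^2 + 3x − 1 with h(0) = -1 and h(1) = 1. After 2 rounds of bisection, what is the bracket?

m = 0.5, h(m) = 0.25 (+); new bracket [0, 0.5]
m = 0.25, h(m) = -0.3125 (−); new bracket [0.25, 0.5]

[0.25, 0.5]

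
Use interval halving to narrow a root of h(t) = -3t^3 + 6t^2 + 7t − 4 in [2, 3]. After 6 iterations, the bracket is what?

[2.671875, 2.6875]

h(2.5) = 4.125 > 0, so the root lies in [2.5, 3]
h(2.75) = -1.765625 < 0, so the root lies in [2.5, 2.75]
h(2.625) = 1.455078 > 0, so the root lies in [2.625, 2.75]
h(2.6875) = -0.0842 < 0, so the root lies in [2.625, 2.6875]
h(2.65625) = 0.7029 > 0, so the root lies in [2.65625, 2.6875]
h(2.671875) = 0.3137 > 0, so the root lies in [2.671875, 2.6875]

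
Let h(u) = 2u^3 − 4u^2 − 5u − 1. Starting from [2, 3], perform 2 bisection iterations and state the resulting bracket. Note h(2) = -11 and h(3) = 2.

[2.75, 3]

h(2.5) = -7.25 < 0, so the root lies in [2.5, 3]
h(2.75) = -3.40625 < 0, so the root lies in [2.75, 3]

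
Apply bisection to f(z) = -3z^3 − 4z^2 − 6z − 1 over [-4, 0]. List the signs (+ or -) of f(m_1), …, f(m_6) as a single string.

++++-+

m = -2, f(m) = 19 (+); new bracket [-2, 0]
m = -1, f(m) = 4 (+); new bracket [-1, 0]
m = -0.5, f(m) = 1.375 (+); new bracket [-0.5, 0]
m = -0.25, f(m) = 0.2969 (+); new bracket [-0.25, 0]
m = -0.125, f(m) = -0.3066 (−); new bracket [-0.25, -0.125]
m = -0.1875, f(m) = 0.0042 (+); new bracket [-0.1875, -0.125]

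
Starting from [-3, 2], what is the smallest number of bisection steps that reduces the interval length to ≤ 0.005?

10

Width after n steps is 5/2^n. Need 2^n ≥ 5/0.005 = 1000.
2^9 = 512 < 1000 ≤ 2^10 = 1024, so n = 10.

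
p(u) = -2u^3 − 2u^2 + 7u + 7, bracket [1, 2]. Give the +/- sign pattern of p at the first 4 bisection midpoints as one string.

++-+

p(1.5) = 6.25 > 0, so the root lies in [1.5, 2]
p(1.75) = 2.40625 > 0, so the root lies in [1.75, 2]
p(1.875) = -0.089844 < 0, so the root lies in [1.75, 1.875]
p(1.8125) = 1.2085 > 0, so the root lies in [1.8125, 1.875]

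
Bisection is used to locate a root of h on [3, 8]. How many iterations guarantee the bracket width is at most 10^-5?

Width after n steps is 5/2^n. Need 2^n ≥ 5/10^-5 = 500000.
2^18 = 262144 < 500000 ≤ 2^19 = 524288, so n = 19.

19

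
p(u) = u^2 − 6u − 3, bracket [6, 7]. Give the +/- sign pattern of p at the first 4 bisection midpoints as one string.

p(6.5) = 0.25 > 0, so the root lies in [6, 6.5]
p(6.25) = -1.4375 < 0, so the root lies in [6.25, 6.5]
p(6.375) = -0.609375 < 0, so the root lies in [6.375, 6.5]
p(6.4375) = -0.1836 < 0, so the root lies in [6.4375, 6.5]

+---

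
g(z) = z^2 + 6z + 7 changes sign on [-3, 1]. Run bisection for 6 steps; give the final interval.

m = -1, g(m) = 2 (+); new bracket [-3, -1]
m = -2, g(m) = -1 (−); new bracket [-2, -1]
m = -1.5, g(m) = 0.25 (+); new bracket [-2, -1.5]
m = -1.75, g(m) = -0.4375 (−); new bracket [-1.75, -1.5]
m = -1.625, g(m) = -0.1094 (−); new bracket [-1.625, -1.5]
m = -1.5625, g(m) = 0.0664 (+); new bracket [-1.625, -1.5625]

[-1.625, -1.5625]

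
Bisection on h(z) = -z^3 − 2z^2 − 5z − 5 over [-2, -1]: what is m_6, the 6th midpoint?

h(-1.5) = 1.375 > 0, so the root lies in [-1.5, -1]
h(-1.25) = 0.078125 > 0, so the root lies in [-1.25, -1]
h(-1.125) = -0.482422 < 0, so the root lies in [-1.25, -1.125]
h(-1.1875) = -0.2083 < 0, so the root lies in [-1.25, -1.1875]
h(-1.21875) = -0.0667 < 0, so the root lies in [-1.25, -1.21875]
h(-1.234375) = 0.0053 > 0, so the root lies in [-1.234375, -1.21875]

-1.234375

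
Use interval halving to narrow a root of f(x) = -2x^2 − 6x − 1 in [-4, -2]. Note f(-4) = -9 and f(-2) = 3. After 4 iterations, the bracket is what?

[-2.875, -2.75]

f(-3) = -1 < 0, so the root lies in [-3, -2]
f(-2.5) = 1.5 > 0, so the root lies in [-3, -2.5]
f(-2.75) = 0.375 > 0, so the root lies in [-3, -2.75]
f(-2.875) = -0.2812 < 0, so the root lies in [-2.875, -2.75]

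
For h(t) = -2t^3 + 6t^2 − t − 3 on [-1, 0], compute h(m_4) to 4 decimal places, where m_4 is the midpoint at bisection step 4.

-0.1831

t = -0.5 gives h = -0.75, negative; keep [-1, -0.5]
t = -0.75 gives h = 1.96875, positive; keep [-0.75, -0.5]
t = -0.625 gives h = 0.457031, positive; keep [-0.625, -0.5]
t = -0.5625 gives h = -0.1831, negative; keep [-0.625, -0.5625]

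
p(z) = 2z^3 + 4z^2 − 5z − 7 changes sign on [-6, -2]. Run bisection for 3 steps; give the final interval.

[-2.5, -2]

p(-4) = -51 < 0, so the root lies in [-4, -2]
p(-3) = -10 < 0, so the root lies in [-3, -2]
p(-2.5) = -0.75 < 0, so the root lies in [-2.5, -2]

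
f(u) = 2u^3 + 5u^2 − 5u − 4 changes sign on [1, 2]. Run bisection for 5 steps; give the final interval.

u = 1.5 gives f = 6.5, positive; keep [1, 1.5]
u = 1.25 gives f = 1.46875, positive; keep [1, 1.25]
u = 1.125 gives f = -0.449219, negative; keep [1.125, 1.25]
u = 1.1875 gives f = 0.4624, positive; keep [1.125, 1.1875]
u = 1.15625 gives f = -0.0051, negative; keep [1.15625, 1.1875]

[1.15625, 1.1875]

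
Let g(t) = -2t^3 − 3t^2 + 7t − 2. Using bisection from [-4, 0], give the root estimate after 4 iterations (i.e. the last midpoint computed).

g(-2) = -12 < 0, so the root lies in [-4, -2]
g(-3) = 4 > 0, so the root lies in [-3, -2]
g(-2.5) = -7 < 0, so the root lies in [-3, -2.5]
g(-2.75) = -2.3438 < 0, so the root lies in [-3, -2.75]

-2.75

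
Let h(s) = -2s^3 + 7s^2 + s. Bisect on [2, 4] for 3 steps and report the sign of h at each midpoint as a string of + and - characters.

++-

midpoint 3: h = 12 > 0 → [3, 4]
midpoint 3.5: h = 3.5 > 0 → [3.5, 4]
midpoint 3.75: h = -3.28125 < 0 → [3.5, 3.75]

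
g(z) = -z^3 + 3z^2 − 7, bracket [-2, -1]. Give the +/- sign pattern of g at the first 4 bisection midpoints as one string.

m = -1.5, g(m) = 3.125 (+); new bracket [-1.5, -1]
m = -1.25, g(m) = -0.359375 (−); new bracket [-1.5, -1.25]
m = -1.375, g(m) = 1.271484 (+); new bracket [-1.375, -1.25]
m = -1.3125, g(m) = 0.429 (+); new bracket [-1.3125, -1.25]

+-++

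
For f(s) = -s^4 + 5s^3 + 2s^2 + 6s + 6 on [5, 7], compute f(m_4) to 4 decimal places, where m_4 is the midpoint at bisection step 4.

f(6) = -102 < 0, so the root lies in [5, 6]
f(5.5) = 16.3125 > 0, so the root lies in [5.5, 6]
f(5.75) = -35.957031 < 0, so the root lies in [5.5, 5.75]
f(5.625) = -8.2053 < 0, so the root lies in [5.5, 5.625]

-8.2053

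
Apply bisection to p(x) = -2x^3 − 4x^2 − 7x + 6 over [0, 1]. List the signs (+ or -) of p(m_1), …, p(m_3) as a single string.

+--

x = 0.5 gives p = 1.25, positive; keep [0.5, 1]
x = 0.75 gives p = -2.34375, negative; keep [0.5, 0.75]
x = 0.625 gives p = -0.425781, negative; keep [0.5, 0.625]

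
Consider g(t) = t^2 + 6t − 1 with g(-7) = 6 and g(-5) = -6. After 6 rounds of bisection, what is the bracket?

[-6.1875, -6.15625]

t = -6 gives g = -1, negative; keep [-7, -6]
t = -6.5 gives g = 2.25, positive; keep [-6.5, -6]
t = -6.25 gives g = 0.5625, positive; keep [-6.25, -6]
t = -6.125 gives g = -0.2344, negative; keep [-6.25, -6.125]
t = -6.1875 gives g = 0.1602, positive; keep [-6.1875, -6.125]
t = -6.15625 gives g = -0.0381, negative; keep [-6.1875, -6.15625]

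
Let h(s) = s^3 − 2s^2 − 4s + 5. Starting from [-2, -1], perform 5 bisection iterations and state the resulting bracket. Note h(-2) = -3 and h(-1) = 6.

[-1.8125, -1.78125]

midpoint -1.5: h = 3.125 > 0 → [-2, -1.5]
midpoint -1.75: h = 0.515625 > 0 → [-2, -1.75]
midpoint -1.875: h = -1.123047 < 0 → [-1.875, -1.75]
midpoint -1.8125: h = -0.2747 < 0 → [-1.8125, -1.75]
midpoint -1.78125: h = 0.1277 > 0 → [-1.8125, -1.78125]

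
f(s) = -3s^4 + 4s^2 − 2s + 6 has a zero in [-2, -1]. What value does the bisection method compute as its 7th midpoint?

midpoint -1.5: f = 2.8125 > 0 → [-2, -1.5]
midpoint -1.75: f = -6.386719 < 0 → [-1.75, -1.5]
midpoint -1.625: f = -1.106201 < 0 → [-1.625, -1.5]
midpoint -1.5625: f = 1.0092 > 0 → [-1.625, -1.5625]
midpoint -1.59375: f = -0.0077 < 0 → [-1.59375, -1.5625]
midpoint -1.578125: f = 0.5107 > 0 → [-1.59375, -1.578125]
midpoint -1.5859375: f = 0.254 > 0 → [-1.59375, -1.5859375]

-1.5859375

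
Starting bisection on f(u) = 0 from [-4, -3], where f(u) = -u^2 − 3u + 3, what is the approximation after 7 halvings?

m = -3.5, f(m) = 1.25 (+); new bracket [-4, -3.5]
m = -3.75, f(m) = 0.1875 (+); new bracket [-4, -3.75]
m = -3.875, f(m) = -0.390625 (−); new bracket [-3.875, -3.75]
m = -3.8125, f(m) = -0.0977 (−); new bracket [-3.8125, -3.75]
m = -3.78125, f(m) = 0.0459 (+); new bracket [-3.8125, -3.78125]
m = -3.796875, f(m) = -0.0256 (−); new bracket [-3.796875, -3.78125]
m = -3.7890625, f(m) = 0.0102 (+); new bracket [-3.796875, -3.7890625]

-3.7890625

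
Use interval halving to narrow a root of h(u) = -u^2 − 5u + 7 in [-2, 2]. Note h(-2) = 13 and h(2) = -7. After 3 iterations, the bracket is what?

midpoint 0: h = 7 > 0 → [0, 2]
midpoint 1: h = 1 > 0 → [1, 2]
midpoint 1.5: h = -2.75 < 0 → [1, 1.5]

[1, 1.5]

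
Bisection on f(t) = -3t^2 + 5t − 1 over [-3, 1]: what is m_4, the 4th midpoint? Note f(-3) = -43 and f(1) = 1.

midpoint -1: f = -9 < 0 → [-1, 1]
midpoint 0: f = -1 < 0 → [0, 1]
midpoint 0.5: f = 0.75 > 0 → [0, 0.5]
midpoint 0.25: f = 0.0625 > 0 → [0, 0.25]

0.25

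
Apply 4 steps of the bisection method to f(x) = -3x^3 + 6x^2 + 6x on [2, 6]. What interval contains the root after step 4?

x = 4 gives f = -72, negative; keep [2, 4]
x = 3 gives f = -9, negative; keep [2, 3]
x = 2.5 gives f = 5.625, positive; keep [2.5, 3]
x = 2.75 gives f = -0.5156, negative; keep [2.5, 2.75]

[2.5, 2.75]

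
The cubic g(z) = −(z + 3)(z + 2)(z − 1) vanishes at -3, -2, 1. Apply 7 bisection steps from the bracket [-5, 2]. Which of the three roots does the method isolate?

1

z = -1.5 gives g = 1.875, positive; keep [-1.5, 2]
z = 0.25 gives g = 5.484375, positive; keep [0.25, 2]
z = 1.125 gives g = -1.611328, negative; keep [0.25, 1.125]
z = 0.6875 gives g = 3.0969, positive; keep [0.6875, 1.125]
z = 0.90625 gives g = 1.0643, positive; keep [0.90625, 1.125]
z = 1.015625 gives g = -0.1892, negative; keep [0.90625, 1.015625]
z = 0.9609375 gives g = 0.4581, positive; keep [0.9609375, 1.015625]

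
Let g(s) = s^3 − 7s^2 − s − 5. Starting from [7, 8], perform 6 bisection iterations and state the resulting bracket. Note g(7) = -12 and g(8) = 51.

[7.21875, 7.234375]

m = 7.5, g(m) = 15.625 (+); new bracket [7, 7.5]
m = 7.25, g(m) = 0.890625 (+); new bracket [7, 7.25]
m = 7.125, g(m) = -5.779297 (−); new bracket [7.125, 7.25]
m = 7.1875, g(m) = -2.5012 (−); new bracket [7.1875, 7.25]
m = 7.21875, g(m) = -0.8196 (−); new bracket [7.21875, 7.25]
m = 7.234375, g(m) = 0.0319 (+); new bracket [7.21875, 7.234375]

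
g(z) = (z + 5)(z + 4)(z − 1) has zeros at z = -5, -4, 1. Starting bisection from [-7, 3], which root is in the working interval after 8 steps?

z = -2 gives g = -18, negative; keep [-2, 3]
z = 0.5 gives g = -12.375, negative; keep [0.5, 3]
z = 1.75 gives g = 29.109375, positive; keep [0.5, 1.75]
z = 1.125 gives g = 3.9238, positive; keep [0.5, 1.125]
z = 0.8125 gives g = -5.2449, negative; keep [0.8125, 1.125]
z = 0.96875 gives g = -0.9268, negative; keep [0.96875, 1.125]
z = 1.046875 gives g = 1.4305, positive; keep [0.96875, 1.046875]
z = 1.0078125 gives g = 0.235, positive; keep [0.96875, 1.0078125]

1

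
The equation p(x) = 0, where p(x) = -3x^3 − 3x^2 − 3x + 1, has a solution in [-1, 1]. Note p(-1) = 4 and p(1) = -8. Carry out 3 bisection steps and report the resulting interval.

m = 0, p(m) = 1 (+); new bracket [0, 1]
m = 0.5, p(m) = -1.625 (−); new bracket [0, 0.5]
m = 0.25, p(m) = 0.015625 (+); new bracket [0.25, 0.5]

[0.25, 0.5]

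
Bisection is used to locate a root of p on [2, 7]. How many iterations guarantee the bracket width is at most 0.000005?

Width after n steps is 5/2^n. Need 2^n ≥ 5/0.000005 = 1000000.
2^19 = 524288 < 1000000 ≤ 2^20 = 1048576, so n = 20.

20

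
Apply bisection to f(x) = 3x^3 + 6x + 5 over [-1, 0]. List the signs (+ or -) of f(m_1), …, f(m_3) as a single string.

x = -0.5 gives f = 1.625, positive; keep [-1, -0.5]
x = -0.75 gives f = -0.765625, negative; keep [-0.75, -0.5]
x = -0.625 gives f = 0.517578, positive; keep [-0.75, -0.625]

+-+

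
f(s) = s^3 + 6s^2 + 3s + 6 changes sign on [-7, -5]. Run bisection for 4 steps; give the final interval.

f(-6) = -12 < 0, so the root lies in [-6, -5]
f(-5.5) = 4.625 > 0, so the root lies in [-6, -5.5]
f(-5.75) = -2.984375 < 0, so the root lies in [-5.75, -5.5]
f(-5.625) = 0.9902 > 0, so the root lies in [-5.75, -5.625]

[-5.75, -5.625]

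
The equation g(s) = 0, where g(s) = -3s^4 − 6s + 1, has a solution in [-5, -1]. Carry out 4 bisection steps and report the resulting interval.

midpoint -3: g = -224 < 0 → [-3, -1]
midpoint -2: g = -35 < 0 → [-2, -1]
midpoint -1.5: g = -5.1875 < 0 → [-1.5, -1]
midpoint -1.25: g = 1.1758 > 0 → [-1.5, -1.25]

[-1.5, -1.25]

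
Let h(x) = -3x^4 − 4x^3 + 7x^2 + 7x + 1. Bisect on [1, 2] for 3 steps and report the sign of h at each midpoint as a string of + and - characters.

-++

m = 1.5, h(m) = -1.4375 (−); new bracket [1, 1.5]
m = 1.25, h(m) = 5.550781 (+); new bracket [1.25, 1.5]
m = 1.375, h(m) = 2.737549 (+); new bracket [1.375, 1.5]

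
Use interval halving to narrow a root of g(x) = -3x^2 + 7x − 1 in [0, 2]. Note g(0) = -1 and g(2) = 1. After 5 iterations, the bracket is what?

[0.125, 0.1875]

g(1) = 3 > 0, so the root lies in [0, 1]
g(0.5) = 1.75 > 0, so the root lies in [0, 0.5]
g(0.25) = 0.5625 > 0, so the root lies in [0, 0.25]
g(0.125) = -0.1719 < 0, so the root lies in [0.125, 0.25]
g(0.1875) = 0.207 > 0, so the root lies in [0.125, 0.1875]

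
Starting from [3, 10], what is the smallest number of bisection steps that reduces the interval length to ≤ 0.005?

11

Width after n steps is 7/2^n. Need 2^n ≥ 7/0.005 = 1400.
2^10 = 1024 < 1400 ≤ 2^11 = 2048, so n = 11.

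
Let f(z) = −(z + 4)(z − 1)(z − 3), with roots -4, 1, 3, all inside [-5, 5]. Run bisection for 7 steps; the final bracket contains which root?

f(0) = -12 < 0, so the root lies in [-5, 0]
f(-2.5) = -28.875 < 0, so the root lies in [-5, -2.5]
f(-3.75) = -8.015625 < 0, so the root lies in [-5, -3.75]
f(-4.375) = 14.8652 > 0, so the root lies in [-4.375, -3.75]
f(-4.0625) = 2.2346 > 0, so the root lies in [-4.0625, -3.75]
f(-3.90625) = -3.1766 < 0, so the root lies in [-4.0625, -3.90625]
f(-3.984375) = -0.5439 < 0, so the root lies in [-4.0625, -3.984375]

-4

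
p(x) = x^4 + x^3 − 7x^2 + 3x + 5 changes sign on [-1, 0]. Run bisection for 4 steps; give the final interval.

[-0.6875, -0.625]

midpoint -0.5: p = 1.6875 > 0 → [-1, -0.5]
midpoint -0.75: p = -1.292969 < 0 → [-0.75, -0.5]
midpoint -0.625: p = 0.299072 > 0 → [-0.75, -0.625]
midpoint -0.6875: p = -0.4726 < 0 → [-0.6875, -0.625]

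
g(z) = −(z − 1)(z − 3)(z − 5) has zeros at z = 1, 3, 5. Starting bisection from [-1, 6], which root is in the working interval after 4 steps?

z = 2.5 gives g = -1.875, negative; keep [-1, 2.5]
z = 0.75 gives g = 2.390625, positive; keep [0.75, 2.5]
z = 1.625 gives g = -2.900391, negative; keep [0.75, 1.625]
z = 1.1875 gives g = -1.2957, negative; keep [0.75, 1.1875]

1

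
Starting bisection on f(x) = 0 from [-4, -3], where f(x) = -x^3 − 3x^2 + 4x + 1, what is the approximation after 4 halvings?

midpoint -3.5: f = -6.875 < 0 → [-4, -3.5]
midpoint -3.75: f = -3.453125 < 0 → [-4, -3.75]
midpoint -3.875: f = -1.361328 < 0 → [-4, -3.875]
midpoint -3.9375: f = -0.2151 < 0 → [-4, -3.9375]

-3.9375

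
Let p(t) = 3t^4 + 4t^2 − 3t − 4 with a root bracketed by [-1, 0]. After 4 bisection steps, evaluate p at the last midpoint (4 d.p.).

midpoint -0.5: p = -1.3125 < 0 → [-1, -0.5]
midpoint -0.75: p = 1.449219 > 0 → [-0.75, -0.5]
midpoint -0.625: p = -0.104736 < 0 → [-0.75, -0.625]
midpoint -0.6875: p = 0.6233 > 0 → [-0.6875, -0.625]

0.6233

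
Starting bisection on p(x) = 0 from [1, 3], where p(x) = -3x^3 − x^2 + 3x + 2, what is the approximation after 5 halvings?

1.0625

m = 2, p(m) = -20 (−); new bracket [1, 2]
m = 1.5, p(m) = -5.875 (−); new bracket [1, 1.5]
m = 1.25, p(m) = -1.671875 (−); new bracket [1, 1.25]
m = 1.125, p(m) = -0.1621 (−); new bracket [1, 1.125]
m = 1.0625, p(m) = 0.4602 (+); new bracket [1.0625, 1.125]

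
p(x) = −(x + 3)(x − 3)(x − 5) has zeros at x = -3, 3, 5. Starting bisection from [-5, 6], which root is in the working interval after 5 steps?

p(0.5) = -39.375 < 0, so the root lies in [-5, 0.5]
p(-2.25) = -28.546875 < 0, so the root lies in [-5, -2.25]
p(-3.625) = 35.712891 > 0, so the root lies in [-3.625, -2.25]
p(-2.9375) = -2.9456 < 0, so the root lies in [-3.625, -2.9375]
p(-3.28125) = 14.6297 > 0, so the root lies in [-3.28125, -2.9375]

-3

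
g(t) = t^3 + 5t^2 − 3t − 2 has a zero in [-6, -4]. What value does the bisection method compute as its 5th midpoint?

g(-5) = 13 > 0, so the root lies in [-6, -5]
g(-5.5) = -0.625 < 0, so the root lies in [-5.5, -5]
g(-5.25) = 6.859375 > 0, so the root lies in [-5.5, -5.25]
g(-5.375) = 3.291 > 0, so the root lies in [-5.5, -5.375]
g(-5.4375) = 1.3772 > 0, so the root lies in [-5.5, -5.4375]

-5.4375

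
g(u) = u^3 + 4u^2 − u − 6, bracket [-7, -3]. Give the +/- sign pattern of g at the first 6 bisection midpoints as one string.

--++-+

m = -5, g(m) = -26 (−); new bracket [-5, -3]
m = -4, g(m) = -2 (−); new bracket [-4, -3]
m = -3.5, g(m) = 3.625 (+); new bracket [-4, -3.5]
m = -3.75, g(m) = 1.2656 (+); new bracket [-4, -3.75]
m = -3.875, g(m) = -0.248 (−); new bracket [-3.875, -3.75]
m = -3.8125, g(m) = 0.5378 (+); new bracket [-3.875, -3.8125]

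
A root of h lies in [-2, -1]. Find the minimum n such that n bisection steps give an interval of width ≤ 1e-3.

Width after n steps is 1/2^n. Need 2^n ≥ 1/1e-3 = 1000.
2^9 = 512 < 1000 ≤ 2^10 = 1024, so n = 10.

10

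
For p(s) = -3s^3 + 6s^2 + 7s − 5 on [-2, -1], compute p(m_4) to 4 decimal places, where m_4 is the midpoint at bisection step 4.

m = -1.5, p(m) = 8.125 (+); new bracket [-1.5, -1]
m = -1.25, p(m) = 1.484375 (+); new bracket [-1.25, -1]
m = -1.125, p(m) = -1.009766 (−); new bracket [-1.25, -1.125]
m = -1.1875, p(m) = 0.1721 (+); new bracket [-1.1875, -1.125]

0.1721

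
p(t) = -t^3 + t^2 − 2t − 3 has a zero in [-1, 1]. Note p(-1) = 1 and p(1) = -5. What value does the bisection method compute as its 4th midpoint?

-0.875

m = 0, p(m) = -3 (−); new bracket [-1, 0]
m = -0.5, p(m) = -1.625 (−); new bracket [-1, -0.5]
m = -0.75, p(m) = -0.515625 (−); new bracket [-1, -0.75]
m = -0.875, p(m) = 0.1855 (+); new bracket [-0.875, -0.75]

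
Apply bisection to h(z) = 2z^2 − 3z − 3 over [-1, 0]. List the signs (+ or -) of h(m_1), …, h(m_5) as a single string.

m = -0.5, h(m) = -1 (−); new bracket [-1, -0.5]
m = -0.75, h(m) = 0.375 (+); new bracket [-0.75, -0.5]
m = -0.625, h(m) = -0.34375 (−); new bracket [-0.75, -0.625]
m = -0.6875, h(m) = 0.0078 (+); new bracket [-0.6875, -0.625]
m = -0.65625, h(m) = -0.1699 (−); new bracket [-0.6875, -0.65625]

-+-+-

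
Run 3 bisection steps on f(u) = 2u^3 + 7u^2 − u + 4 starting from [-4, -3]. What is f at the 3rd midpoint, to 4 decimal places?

u = -3.5 gives f = 7.5, positive; keep [-4, -3.5]
u = -3.75 gives f = 0.71875, positive; keep [-4, -3.75]
u = -3.875 gives f = -3.386719, negative; keep [-3.875, -3.75]

-3.3867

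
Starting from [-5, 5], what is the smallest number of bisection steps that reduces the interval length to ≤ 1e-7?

27

Width after n steps is 10/2^n. Need 2^n ≥ 10/1e-7 = 100000000.
2^26 = 67108864 < 100000000 ≤ 2^27 = 134217728, so n = 27.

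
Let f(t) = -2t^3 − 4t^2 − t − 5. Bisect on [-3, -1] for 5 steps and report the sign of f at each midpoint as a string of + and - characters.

-+-++

m = -2, f(m) = -3 (−); new bracket [-3, -2]
m = -2.5, f(m) = 3.75 (+); new bracket [-2.5, -2]
m = -2.25, f(m) = -0.21875 (−); new bracket [-2.5, -2.25]
m = -2.375, f(m) = 1.6055 (+); new bracket [-2.375, -2.25]
m = -2.3125, f(m) = 0.6548 (+); new bracket [-2.3125, -2.25]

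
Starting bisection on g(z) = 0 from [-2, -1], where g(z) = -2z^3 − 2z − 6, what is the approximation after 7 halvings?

-1.2109375

g(-1.5) = 3.75 > 0, so the root lies in [-1.5, -1]
g(-1.25) = 0.40625 > 0, so the root lies in [-1.25, -1]
g(-1.125) = -0.902344 < 0, so the root lies in [-1.25, -1.125]
g(-1.1875) = -0.2759 < 0, so the root lies in [-1.25, -1.1875]
g(-1.21875) = 0.058 > 0, so the root lies in [-1.21875, -1.1875]
g(-1.203125) = -0.1107 < 0, so the root lies in [-1.21875, -1.203125]
g(-1.2109375) = -0.0268 < 0, so the root lies in [-1.21875, -1.2109375]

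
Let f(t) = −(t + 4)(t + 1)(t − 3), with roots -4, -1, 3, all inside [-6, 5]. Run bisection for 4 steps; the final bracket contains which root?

3

t = -0.5 gives f = 6.125, positive; keep [-0.5, 5]
t = 2.25 gives f = 15.234375, positive; keep [2.25, 5]
t = 3.625 gives f = -22.041016, negative; keep [2.25, 3.625]
t = 2.9375 gives f = 1.7073, positive; keep [2.9375, 3.625]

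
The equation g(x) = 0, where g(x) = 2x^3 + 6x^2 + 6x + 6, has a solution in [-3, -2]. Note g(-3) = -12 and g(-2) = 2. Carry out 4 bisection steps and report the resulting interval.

[-2.3125, -2.25]

g(-2.5) = -2.75 < 0, so the root lies in [-2.5, -2]
g(-2.25) = 0.09375 > 0, so the root lies in [-2.5, -2.25]
g(-2.375) = -1.199219 < 0, so the root lies in [-2.375, -2.25]
g(-2.3125) = -0.522 < 0, so the root lies in [-2.3125, -2.25]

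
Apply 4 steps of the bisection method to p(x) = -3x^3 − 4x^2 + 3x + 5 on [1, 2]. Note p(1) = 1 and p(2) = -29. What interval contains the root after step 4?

x = 1.5 gives p = -9.625, negative; keep [1, 1.5]
x = 1.25 gives p = -3.359375, negative; keep [1, 1.25]
x = 1.125 gives p = -0.958984, negative; keep [1, 1.125]
x = 1.0625 gives p = 0.0735, positive; keep [1.0625, 1.125]

[1.0625, 1.125]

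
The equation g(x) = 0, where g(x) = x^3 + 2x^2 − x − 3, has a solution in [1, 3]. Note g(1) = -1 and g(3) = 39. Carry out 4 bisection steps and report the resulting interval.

[1.125, 1.25]

x = 2 gives g = 11, positive; keep [1, 2]
x = 1.5 gives g = 3.375, positive; keep [1, 1.5]
x = 1.25 gives g = 0.828125, positive; keep [1, 1.25]
x = 1.125 gives g = -0.1699, negative; keep [1.125, 1.25]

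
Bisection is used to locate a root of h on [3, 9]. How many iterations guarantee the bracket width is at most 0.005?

Width after n steps is 6/2^n. Need 2^n ≥ 6/0.005 = 1200.
2^10 = 1024 < 1200 ≤ 2^11 = 2048, so n = 11.

11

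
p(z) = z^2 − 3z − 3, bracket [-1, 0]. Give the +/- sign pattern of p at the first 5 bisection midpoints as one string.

z = -0.5 gives p = -1.25, negative; keep [-1, -0.5]
z = -0.75 gives p = -0.1875, negative; keep [-1, -0.75]
z = -0.875 gives p = 0.390625, positive; keep [-0.875, -0.75]
z = -0.8125 gives p = 0.0977, positive; keep [-0.8125, -0.75]
z = -0.78125 gives p = -0.0459, negative; keep [-0.8125, -0.78125]

--++-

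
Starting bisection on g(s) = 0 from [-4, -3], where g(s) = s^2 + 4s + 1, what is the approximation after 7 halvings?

midpoint -3.5: g = -0.75 < 0 → [-4, -3.5]
midpoint -3.75: g = 0.0625 > 0 → [-3.75, -3.5]
midpoint -3.625: g = -0.359375 < 0 → [-3.75, -3.625]
midpoint -3.6875: g = -0.1523 < 0 → [-3.75, -3.6875]
midpoint -3.71875: g = -0.0459 < 0 → [-3.75, -3.71875]
midpoint -3.734375: g = 0.0081 > 0 → [-3.734375, -3.71875]
midpoint -3.7265625: g = -0.019 < 0 → [-3.734375, -3.7265625]

-3.7265625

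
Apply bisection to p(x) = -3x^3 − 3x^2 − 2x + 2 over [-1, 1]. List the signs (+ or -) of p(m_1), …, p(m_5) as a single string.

+-+++

midpoint 0: p = 2 > 0 → [0, 1]
midpoint 0.5: p = -0.125 < 0 → [0, 0.5]
midpoint 0.25: p = 1.265625 > 0 → [0.25, 0.5]
midpoint 0.375: p = 0.6699 > 0 → [0.375, 0.5]
midpoint 0.4375: p = 0.2996 > 0 → [0.4375, 0.5]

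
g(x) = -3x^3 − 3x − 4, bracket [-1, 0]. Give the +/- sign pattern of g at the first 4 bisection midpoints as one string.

--++

g(-0.5) = -2.125 < 0, so the root lies in [-1, -0.5]
g(-0.75) = -0.484375 < 0, so the root lies in [-1, -0.75]
g(-0.875) = 0.634766 > 0, so the root lies in [-0.875, -0.75]
g(-0.8125) = 0.0466 > 0, so the root lies in [-0.8125, -0.75]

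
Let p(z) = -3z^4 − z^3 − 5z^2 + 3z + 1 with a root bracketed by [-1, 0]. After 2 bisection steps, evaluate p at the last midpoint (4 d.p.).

midpoint -0.5: p = -1.8125 < 0 → [-0.5, 0]
midpoint -0.25: p = -0.058594 < 0 → [-0.25, 0]

-0.0586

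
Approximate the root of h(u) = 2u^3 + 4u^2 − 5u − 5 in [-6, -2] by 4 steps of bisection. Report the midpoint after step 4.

h(-4) = -49 < 0, so the root lies in [-4, -2]
h(-3) = -8 < 0, so the root lies in [-3, -2]
h(-2.5) = 1.25 > 0, so the root lies in [-3, -2.5]
h(-2.75) = -2.5938 < 0, so the root lies in [-2.75, -2.5]

-2.75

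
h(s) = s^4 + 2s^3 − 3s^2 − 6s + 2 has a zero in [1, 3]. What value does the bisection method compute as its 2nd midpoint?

1.5

h(2) = 10 > 0, so the root lies in [1, 2]
h(1.5) = -1.9375 < 0, so the root lies in [1.5, 2]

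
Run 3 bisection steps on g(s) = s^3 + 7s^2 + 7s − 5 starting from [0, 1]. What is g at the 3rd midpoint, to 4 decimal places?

s = 0.5 gives g = 0.375, positive; keep [0, 0.5]
s = 0.25 gives g = -2.796875, negative; keep [0.25, 0.5]
s = 0.375 gives g = -1.337891, negative; keep [0.375, 0.5]

-1.3379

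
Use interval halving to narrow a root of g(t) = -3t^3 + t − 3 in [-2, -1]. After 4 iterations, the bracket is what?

m = -1.5, g(m) = 5.625 (+); new bracket [-1.5, -1]
m = -1.25, g(m) = 1.609375 (+); new bracket [-1.25, -1]
m = -1.125, g(m) = 0.146484 (+); new bracket [-1.125, -1]
m = -1.0625, g(m) = -0.4641 (−); new bracket [-1.125, -1.0625]

[-1.125, -1.0625]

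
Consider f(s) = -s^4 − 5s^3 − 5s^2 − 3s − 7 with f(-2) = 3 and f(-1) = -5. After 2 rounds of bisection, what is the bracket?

m = -1.5, f(m) = -1.9375 (−); new bracket [-2, -1.5]
m = -1.75, f(m) = 0.355469 (+); new bracket [-1.75, -1.5]

[-1.75, -1.5]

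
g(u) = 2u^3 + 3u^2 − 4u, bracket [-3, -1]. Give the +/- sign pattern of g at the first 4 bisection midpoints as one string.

u = -2 gives g = 4, positive; keep [-3, -2]
u = -2.5 gives g = -2.5, negative; keep [-2.5, -2]
u = -2.25 gives g = 1.40625, positive; keep [-2.5, -2.25]
u = -2.375 gives g = -0.3711, negative; keep [-2.375, -2.25]

+-+-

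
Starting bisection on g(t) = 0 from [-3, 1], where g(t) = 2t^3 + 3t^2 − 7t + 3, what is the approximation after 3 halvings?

-2.5

midpoint -1: g = 11 > 0 → [-3, -1]
midpoint -2: g = 13 > 0 → [-3, -2]
midpoint -2.5: g = 8 > 0 → [-3, -2.5]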